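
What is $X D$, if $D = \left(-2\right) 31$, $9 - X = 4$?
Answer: $-310$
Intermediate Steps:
$X = 5$ ($X = 9 - 4 = 5$)
$D = -62$
$X D = 5 \left(-62\right) = -310$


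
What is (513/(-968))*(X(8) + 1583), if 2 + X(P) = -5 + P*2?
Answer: -102087/121 ≈ -843.69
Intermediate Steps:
X(P) = -7 + 2*P (X(P) = -2 + (-5 + P*2) = -2 + (-5 + 2*P) = -7 + 2*P)
(513/(-968))*(X(8) + 1583) = (513/(-968))*((-7 + 2*8) + 1583) = (513*(-1/968))*((-7 + 16) + 1583) = -513*(9 + 1583)/968 = -513/968*1592 = -102087/121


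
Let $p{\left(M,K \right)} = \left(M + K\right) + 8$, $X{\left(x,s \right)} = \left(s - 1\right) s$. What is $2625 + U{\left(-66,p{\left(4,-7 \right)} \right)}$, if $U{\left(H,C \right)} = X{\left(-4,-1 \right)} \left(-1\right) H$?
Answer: $2757$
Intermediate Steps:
$X{\left(x,s \right)} = s \left(-1 + s\right)$ ($X{\left(x,s \right)} = \left(-1 + s\right) s = s \left(-1 + s\right)$)
$p{\left(M,K \right)} = 8 + K + M$ ($p{\left(M,K \right)} = \left(K + M\right) + 8 = 8 + K + M$)
$U{\left(H,C \right)} = - 2 H$ ($U{\left(H,C \right)} = - (-1 - 1) \left(-1\right) H = \left(-1\right) \left(-2\right) \left(-1\right) H = 2 \left(-1\right) H = - 2 H$)
$2625 + U{\left(-66,p{\left(4,-7 \right)} \right)} = 2625 - -132 = 2625 + 132 = 2757$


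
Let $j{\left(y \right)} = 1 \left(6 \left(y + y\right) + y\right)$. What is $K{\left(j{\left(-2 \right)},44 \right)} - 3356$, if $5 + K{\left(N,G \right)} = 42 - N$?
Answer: $-3293$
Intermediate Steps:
$j{\left(y \right)} = 13 y$ ($j{\left(y \right)} = 1 \left(6 \cdot 2 y + y\right) = 1 \left(12 y + y\right) = 1 \cdot 13 y = 13 y$)
$K{\left(N,G \right)} = 37 - N$ ($K{\left(N,G \right)} = -5 - \left(-42 + N\right) = 37 - N$)
$K{\left(j{\left(-2 \right)},44 \right)} - 3356 = \left(37 - 13 \left(-2\right)\right) - 3356 = \left(37 - -26\right) - 3356 = \left(37 + 26\right) - 3356 = 63 - 3356 = -3293$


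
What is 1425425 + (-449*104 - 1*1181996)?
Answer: 196733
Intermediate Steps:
1425425 + (-449*104 - 1*1181996) = 1425425 + (-46696 - 1181996) = 1425425 - 1228692 = 196733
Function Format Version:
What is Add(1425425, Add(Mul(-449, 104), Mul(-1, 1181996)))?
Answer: 196733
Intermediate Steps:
Add(1425425, Add(Mul(-449, 104), Mul(-1, 1181996))) = Add(1425425, Add(-46696, -1181996)) = Add(1425425, -1228692) = 196733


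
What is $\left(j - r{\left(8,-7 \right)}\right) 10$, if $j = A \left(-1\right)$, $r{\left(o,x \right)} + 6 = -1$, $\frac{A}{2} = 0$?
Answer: $70$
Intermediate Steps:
$A = 0$ ($A = 2 \cdot 0 = 0$)
$r{\left(o,x \right)} = -7$ ($r{\left(o,x \right)} = -6 - 1 = -7$)
$j = 0$ ($j = 0 \left(-1\right) = 0$)
$\left(j - r{\left(8,-7 \right)}\right) 10 = \left(0 - -7\right) 10 = \left(0 + 7\right) 10 = 7 \cdot 10 = 70$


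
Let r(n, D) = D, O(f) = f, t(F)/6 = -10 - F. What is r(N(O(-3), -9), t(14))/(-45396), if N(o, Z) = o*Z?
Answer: 4/1261 ≈ 0.0031721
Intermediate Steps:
t(F) = -60 - 6*F (t(F) = 6*(-10 - F) = -60 - 6*F)
N(o, Z) = Z*o
r(N(O(-3), -9), t(14))/(-45396) = (-60 - 6*14)/(-45396) = (-60 - 84)*(-1/45396) = -144*(-1/45396) = 4/1261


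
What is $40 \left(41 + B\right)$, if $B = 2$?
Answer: $1720$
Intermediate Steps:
$40 \left(41 + B\right) = 40 \left(41 + 2\right) = 40 \cdot 43 = 1720$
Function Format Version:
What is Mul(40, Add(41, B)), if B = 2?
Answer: 1720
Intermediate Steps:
Mul(40, Add(41, B)) = Mul(40, Add(41, 2)) = Mul(40, 43) = 1720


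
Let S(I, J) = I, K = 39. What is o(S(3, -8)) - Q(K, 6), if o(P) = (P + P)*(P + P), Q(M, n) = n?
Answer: 30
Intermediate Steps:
o(P) = 4*P**2 (o(P) = (2*P)*(2*P) = 4*P**2)
o(S(3, -8)) - Q(K, 6) = 4*3**2 - 1*6 = 4*9 - 6 = 36 - 6 = 30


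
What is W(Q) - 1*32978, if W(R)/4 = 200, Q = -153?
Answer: -32178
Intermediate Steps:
W(R) = 800 (W(R) = 4*200 = 800)
W(Q) - 1*32978 = 800 - 1*32978 = 800 - 32978 = -32178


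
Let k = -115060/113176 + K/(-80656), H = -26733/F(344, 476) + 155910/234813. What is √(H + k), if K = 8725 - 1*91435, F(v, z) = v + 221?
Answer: 3*I*√163606677993387813565683479170/177677331845020 ≈ 6.8295*I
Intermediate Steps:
F(v, z) = 221 + v
K = -82710 (K = 8725 - 91435 = -82710)
H = -2063055593/44223115 (H = -26733/(221 + 344) + 155910/234813 = -26733/565 + 155910*(1/234813) = -26733*1/565 + 51970/78271 = -26733/565 + 51970/78271 = -2063055593/44223115 ≈ -46.651)
k = 5031725/570520216 (k = -115060/113176 - 82710/(-80656) = -115060*1/113176 - 82710*(-1/80656) = -28765/28294 + 41355/40328 = 5031725/570520216 ≈ 0.0088195)
√(H + k) = √(-2063055593/44223115 + 5031725/570520216) = √(-1176792403985044713/25230181121992840) = 3*I*√163606677993387813565683479170/177677331845020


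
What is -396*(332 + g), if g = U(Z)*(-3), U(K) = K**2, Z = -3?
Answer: -120780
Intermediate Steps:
g = -27 (g = (-3)**2*(-3) = 9*(-3) = -27)
-396*(332 + g) = -396*(332 - 27) = -396*305 = -120780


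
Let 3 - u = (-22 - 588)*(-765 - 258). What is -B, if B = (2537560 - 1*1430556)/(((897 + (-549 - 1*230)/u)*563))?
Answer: -345400192554/157570468937 ≈ -2.1920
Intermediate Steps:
u = -624027 (u = 3 - (-22 - 588)*(-765 - 258) = 3 - (-610)*(-1023) = 3 - 1*624030 = 3 - 624030 = -624027)
B = 345400192554/157570468937 (B = (2537560 - 1*1430556)/(((897 + (-549 - 1*230)/(-624027))*563)) = (2537560 - 1430556)/(((897 + (-549 - 230)*(-1/624027))*563)) = 1107004/(((897 - 779*(-1/624027))*563)) = 1107004/(((897 + 779/624027)*563)) = 1107004/(((559752998/624027)*563)) = 1107004/(315140937874/624027) = 1107004*(624027/315140937874) = 345400192554/157570468937 ≈ 2.1920)
-B = -1*345400192554/157570468937 = -345400192554/157570468937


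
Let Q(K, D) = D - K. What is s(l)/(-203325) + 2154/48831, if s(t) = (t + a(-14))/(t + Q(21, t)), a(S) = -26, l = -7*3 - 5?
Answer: 10656230146/241595034825 ≈ 0.044108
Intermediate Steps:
l = -26 (l = -21 - 5 = -26)
s(t) = (-26 + t)/(-21 + 2*t) (s(t) = (t - 26)/(t + (t - 1*21)) = (-26 + t)/(t + (t - 21)) = (-26 + t)/(t + (-21 + t)) = (-26 + t)/(-21 + 2*t))
s(l)/(-203325) + 2154/48831 = ((-26 - 26)/(-21 + 2*(-26)))/(-203325) + 2154/48831 = (-52/(-21 - 52))*(-1/203325) + 2154*(1/48831) = (-52/(-73))*(-1/203325) + 718/16277 = -1/73*(-52)*(-1/203325) + 718/16277 = (52/73)*(-1/203325) + 718/16277 = -52/14842725 + 718/16277 = 10656230146/241595034825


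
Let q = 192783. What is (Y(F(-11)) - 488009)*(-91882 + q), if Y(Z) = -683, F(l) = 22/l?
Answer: -49309511492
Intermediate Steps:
(Y(F(-11)) - 488009)*(-91882 + q) = (-683 - 488009)*(-91882 + 192783) = -488692*100901 = -49309511492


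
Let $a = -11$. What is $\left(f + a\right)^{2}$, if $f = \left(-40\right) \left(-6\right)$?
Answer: $52441$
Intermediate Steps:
$f = 240$
$\left(f + a\right)^{2} = \left(240 - 11\right)^{2} = 229^{2} = 52441$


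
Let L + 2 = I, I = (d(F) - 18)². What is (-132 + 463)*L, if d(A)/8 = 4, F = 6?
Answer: 64214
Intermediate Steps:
d(A) = 32 (d(A) = 8*4 = 32)
I = 196 (I = (32 - 18)² = 14² = 196)
L = 194 (L = -2 + 196 = 194)
(-132 + 463)*L = (-132 + 463)*194 = 331*194 = 64214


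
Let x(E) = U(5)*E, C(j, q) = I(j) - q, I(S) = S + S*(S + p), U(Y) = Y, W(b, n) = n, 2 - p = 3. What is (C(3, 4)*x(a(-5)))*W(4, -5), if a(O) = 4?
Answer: -500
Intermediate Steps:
p = -1 (p = 2 - 1*3 = 2 - 3 = -1)
I(S) = S + S*(-1 + S) (I(S) = S + S*(S - 1) = S + S*(-1 + S))
C(j, q) = j² - q
x(E) = 5*E
(C(3, 4)*x(a(-5)))*W(4, -5) = ((3² - 1*4)*(5*4))*(-5) = ((9 - 4)*20)*(-5) = (5*20)*(-5) = 100*(-5) = -500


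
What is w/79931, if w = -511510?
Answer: -511510/79931 ≈ -6.3994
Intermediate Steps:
w/79931 = -511510/79931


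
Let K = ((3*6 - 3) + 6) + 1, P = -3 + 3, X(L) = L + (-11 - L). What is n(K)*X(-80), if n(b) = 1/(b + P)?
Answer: -½ ≈ -0.50000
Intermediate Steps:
X(L) = -11
P = 0
K = 22 (K = ((18 - 3) + 6) + 1 = (15 + 6) + 1 = 21 + 1 = 22)
n(b) = 1/b (n(b) = 1/(b + 0) = 1/b)
n(K)*X(-80) = -11/22 = (1/22)*(-11) = -½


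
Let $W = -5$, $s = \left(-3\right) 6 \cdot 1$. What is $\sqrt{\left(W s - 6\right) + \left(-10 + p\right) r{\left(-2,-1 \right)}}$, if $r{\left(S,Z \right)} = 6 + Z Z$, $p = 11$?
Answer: $\sqrt{91} \approx 9.5394$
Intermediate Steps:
$r{\left(S,Z \right)} = 6 + Z^{2}$
$s = -18$ ($s = \left(-18\right) 1 = -18$)
$\sqrt{\left(W s - 6\right) + \left(-10 + p\right) r{\left(-2,-1 \right)}} = \sqrt{\left(\left(-5\right) \left(-18\right) - 6\right) + \left(-10 + 11\right) \left(6 + \left(-1\right)^{2}\right)} = \sqrt{\left(90 - 6\right) + 1 \left(6 + 1\right)} = \sqrt{84 + 1 \cdot 7} = \sqrt{84 + 7} = \sqrt{91}$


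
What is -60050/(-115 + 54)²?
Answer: -60050/3721 ≈ -16.138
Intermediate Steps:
-60050/(-115 + 54)² = -60050/((-61)²) = -60050/3721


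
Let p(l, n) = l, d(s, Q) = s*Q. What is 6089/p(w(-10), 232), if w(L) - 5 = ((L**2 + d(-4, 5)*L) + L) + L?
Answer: 6089/285 ≈ 21.365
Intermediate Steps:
d(s, Q) = Q*s
w(L) = 5 + L**2 - 18*L (w(L) = 5 + (((L**2 + (5*(-4))*L) + L) + L) = 5 + (((L**2 - 20*L) + L) + L) = 5 + ((L**2 - 19*L) + L) = 5 + (L**2 - 18*L) = 5 + L**2 - 18*L)
6089/p(w(-10), 232) = 6089/(5 + (-10)**2 - 18*(-10)) = 6089/(5 + 100 + 180) = 6089/285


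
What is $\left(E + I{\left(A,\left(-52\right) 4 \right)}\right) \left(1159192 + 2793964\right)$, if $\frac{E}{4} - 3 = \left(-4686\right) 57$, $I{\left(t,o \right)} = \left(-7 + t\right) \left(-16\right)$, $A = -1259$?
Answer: $-4143460929840$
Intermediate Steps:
$I{\left(t,o \right)} = 112 - 16 t$
$E = -1068396$ ($E = 12 + 4 \left(\left(-4686\right) 57\right) = 12 + 4 \left(-267102\right) = 12 - 1068408 = -1068396$)
$\left(E + I{\left(A,\left(-52\right) 4 \right)}\right) \left(1159192 + 2793964\right) = \left(-1068396 + \left(112 - -20144\right)\right) \left(1159192 + 2793964\right) = \left(-1068396 + \left(112 + 20144\right)\right) 3953156 = \left(-1068396 + 20256\right) 3953156 = \left(-1048140\right) 3953156 = -4143460929840$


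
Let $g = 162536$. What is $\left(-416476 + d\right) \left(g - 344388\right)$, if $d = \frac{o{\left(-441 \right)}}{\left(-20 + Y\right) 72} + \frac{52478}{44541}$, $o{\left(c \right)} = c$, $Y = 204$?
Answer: $\frac{1241408313481305035}{16391088} \approx 7.5737 \cdot 10^{10}$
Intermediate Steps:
$d = \frac{75065107}{65564352}$ ($d = - \frac{441}{\left(-20 + 204\right) 72} + \frac{52478}{44541} = - \frac{441}{184 \cdot 72} + 52478 \cdot \frac{1}{44541} = - \frac{441}{13248} + \frac{52478}{44541} = \left(-441\right) \frac{1}{13248} + \frac{52478}{44541} = - \frac{49}{1472} + \frac{52478}{44541} = \frac{75065107}{65564352} \approx 1.1449$)
$\left(-416476 + d\right) \left(g - 344388\right) = \left(-416476 + \frac{75065107}{65564352}\right) \left(162536 - 344388\right) = \left(- \frac{27305903998445}{65564352}\right) \left(-181852\right) = \frac{1241408313481305035}{16391088}$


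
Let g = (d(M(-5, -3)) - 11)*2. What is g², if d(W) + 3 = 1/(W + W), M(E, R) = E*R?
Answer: 175561/225 ≈ 780.27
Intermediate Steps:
d(W) = -3 + 1/(2*W) (d(W) = -3 + 1/(W + W) = -3 + 1/(2*W))
g = -419/15 (g = ((-3 + 1/(2*((-5*(-3))))) - 11)*2 = ((-3 + (½)/15) - 11)*2 = ((-3 + (½)*(1/15)) - 11)*2 = ((-3 + 1/30) - 11)*2 = (-89/30 - 11)*2 = -419/30*2 = -419/15 ≈ -27.933)
g² = (-419/15)² = 175561/225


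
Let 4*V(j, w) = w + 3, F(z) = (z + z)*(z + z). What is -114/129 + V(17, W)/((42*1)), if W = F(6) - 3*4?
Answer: -193/2408 ≈ -0.080150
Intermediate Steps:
F(z) = 4*z**2 (F(z) = (2*z)*(2*z) = 4*z**2)
W = 132 (W = 4*6**2 - 3*4 = 4*36 - 12 = 144 - 12 = 132)
V(j, w) = 3/4 + w/4 (V(j, w) = (w + 3)/4 = (3 + w)/4 = 3/4 + w/4)
-114/129 + V(17, W)/((42*1)) = -114/129 + (3/4 + (1/4)*132)/((42*1)) = -114*1/129 + (3/4 + 33)/42 = -38/43 + (135/4)*(1/42) = -38/43 + 45/56 = -193/2408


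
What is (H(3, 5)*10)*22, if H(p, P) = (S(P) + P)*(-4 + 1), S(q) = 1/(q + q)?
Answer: -3366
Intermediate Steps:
S(q) = 1/(2*q)
H(p, P) = -3*P - 3/(2*P) (H(p, P) = (1/(2*P) + P)*(-4 + 1) = (P + 1/(2*P))*(-3) = -3*P - 3/(2*P))
(H(3, 5)*10)*22 = ((-3*5 - 3/2/5)*10)*22 = ((-15 - 3/2*⅕)*10)*22 = ((-15 - 3/10)*10)*22 = -153/10*10*22 = -153*22 = -3366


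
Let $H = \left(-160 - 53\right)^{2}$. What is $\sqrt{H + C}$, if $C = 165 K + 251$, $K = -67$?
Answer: $\sqrt{34565} \approx 185.92$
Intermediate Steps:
$C = -10804$ ($C = 165 \left(-67\right) + 251 = -11055 + 251 = -10804$)
$H = 45369$ ($H = \left(-213\right)^{2} = 45369$)
$\sqrt{H + C} = \sqrt{45369 - 10804} = \sqrt{34565}$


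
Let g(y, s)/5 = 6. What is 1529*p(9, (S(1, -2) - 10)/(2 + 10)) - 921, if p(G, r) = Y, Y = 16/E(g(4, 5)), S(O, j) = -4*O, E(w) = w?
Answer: -1583/15 ≈ -105.53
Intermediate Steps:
g(y, s) = 30 (g(y, s) = 5*6 = 30)
Y = 8/15 (Y = 16/30 = 16*(1/30) = 8/15 ≈ 0.53333)
p(G, r) = 8/15
1529*p(9, (S(1, -2) - 10)/(2 + 10)) - 921 = 1529*(8/15) - 921 = 12232/15 - 921 = -1583/15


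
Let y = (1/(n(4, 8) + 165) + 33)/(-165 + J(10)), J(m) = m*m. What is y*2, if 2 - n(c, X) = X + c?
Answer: -10232/10075 ≈ -1.0156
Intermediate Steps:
J(m) = m²
n(c, X) = 2 - X - c (n(c, X) = 2 - (X + c) = 2 + (-X - c) = 2 - X - c)
y = -5116/10075 (y = (1/((2 - 1*8 - 1*4) + 165) + 33)/(-165 + 10²) = (1/((2 - 8 - 4) + 165) + 33)/(-165 + 100) = (1/(-10 + 165) + 33)/(-65) = (1/155 + 33)*(-1/65) = (5116/155)*(-1/65) = -5116/10075 ≈ -0.50779)
y*2 = -5116/10075*2 = -10232/10075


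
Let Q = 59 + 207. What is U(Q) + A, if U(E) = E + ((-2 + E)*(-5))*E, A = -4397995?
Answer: -4748849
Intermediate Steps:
Q = 266
U(E) = E + E*(10 - 5*E) (U(E) = E + (10 - 5*E)*E = E + E*(10 - 5*E))
U(Q) + A = 266*(11 - 5*266) - 4397995 = 266*(11 - 1330) - 4397995 = 266*(-1319) - 4397995 = -350854 - 4397995 = -4748849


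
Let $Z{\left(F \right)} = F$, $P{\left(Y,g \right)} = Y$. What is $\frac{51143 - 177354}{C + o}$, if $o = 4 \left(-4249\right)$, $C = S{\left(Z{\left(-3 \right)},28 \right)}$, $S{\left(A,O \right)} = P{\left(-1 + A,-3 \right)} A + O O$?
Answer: $\frac{126211}{16200} \approx 7.7908$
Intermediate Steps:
$S{\left(A,O \right)} = O^{2} + A \left(-1 + A\right)$ ($S{\left(A,O \right)} = \left(-1 + A\right) A + O O = A \left(-1 + A\right) + O^{2} = O^{2} + A \left(-1 + A\right)$)
$C = 796$ ($C = 28^{2} - 3 \left(-1 - 3\right) = 784 - -12 = 784 + 12 = 796$)
$o = -16996$
$\frac{51143 - 177354}{C + o} = \frac{51143 - 177354}{796 - 16996} = - \frac{126211}{-16200} = \left(-126211\right) \left(- \frac{1}{16200}\right) = \frac{126211}{16200}$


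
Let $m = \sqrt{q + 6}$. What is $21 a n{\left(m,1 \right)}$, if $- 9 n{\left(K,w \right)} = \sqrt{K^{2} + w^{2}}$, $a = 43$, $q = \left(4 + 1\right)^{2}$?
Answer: $- \frac{1204 \sqrt{2}}{3} \approx -567.57$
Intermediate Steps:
$q = 25$ ($q = 5^{2} = 25$)
$m = \sqrt{31}$ ($m = \sqrt{25 + 6} = \sqrt{31} \approx 5.5678$)
$n{\left(K,w \right)} = - \frac{\sqrt{K^{2} + w^{2}}}{9}$
$21 a n{\left(m,1 \right)} = 21 \cdot 43 \left(- \frac{\sqrt{\left(\sqrt{31}\right)^{2} + 1^{2}}}{9}\right) = 903 \left(- \frac{\sqrt{31 + 1}}{9}\right) = 903 \left(- \frac{\sqrt{32}}{9}\right) = 903 \left(- \frac{4 \sqrt{2}}{9}\right) = - \frac{1204 \sqrt{2}}{3}$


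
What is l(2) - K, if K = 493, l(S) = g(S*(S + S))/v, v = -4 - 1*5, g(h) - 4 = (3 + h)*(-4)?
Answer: -4397/9 ≈ -488.56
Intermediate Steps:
g(h) = -8 - 4*h (g(h) = 4 + (3 + h)*(-4) = 4 + (-12 - 4*h) = -8 - 4*h)
v = -9 (v = -4 - 5 = -9)
l(S) = 8/9 + 8*S²/9 (l(S) = (-8 - 4*S*(S + S))/(-9) = (-8 - 4*S*2*S)*(-⅑) = (-8 - 8*S²)*(-⅑) = 8/9 + 8*S²/9)
l(2) - K = (8/9 + (8/9)*2²) - 1*493 = (8/9 + (8/9)*4) - 493 = (8/9 + 32/9) - 493 = 40/9 - 493 = -4397/9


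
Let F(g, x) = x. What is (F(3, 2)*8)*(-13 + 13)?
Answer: 0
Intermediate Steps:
(F(3, 2)*8)*(-13 + 13) = (2*8)*(-13 + 13) = 16*0 = 0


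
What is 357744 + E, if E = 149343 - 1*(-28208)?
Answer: 535295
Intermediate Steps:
E = 177551 (E = 149343 + 28208 = 177551)
357744 + E = 357744 + 177551 = 535295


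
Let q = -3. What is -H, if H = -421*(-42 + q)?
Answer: -18945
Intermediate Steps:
H = 18945 (H = -421*(-42 - 3) = -421*(-45) = 18945)
-H = -1*18945 = -18945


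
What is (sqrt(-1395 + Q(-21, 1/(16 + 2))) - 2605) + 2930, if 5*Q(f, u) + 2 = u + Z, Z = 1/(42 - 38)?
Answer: 325 + I*sqrt(1255805)/30 ≈ 325.0 + 37.354*I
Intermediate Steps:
Z = 1/4 ≈ 0.25000
Q(f, u) = -7/20 + u/5 (Q(f, u) = -2/5 + (u + 1/4)/5 = -2/5 + (1/4 + u)/5 = -2/5 + (1/20 + u/5) = -7/20 + u/5)
(sqrt(-1395 + Q(-21, 1/(16 + 2))) - 2605) + 2930 = (sqrt(-1395 + (-7/20 + 1/(5*(16 + 2)))) - 2605) + 2930 = (sqrt(-1395 + (-7/20 + (1/5)/18)) - 2605) + 2930 = (sqrt(-1395 + (-7/20 + (1/5)*(1/18))) - 2605) + 2930 = (sqrt(-1395 + (-7/20 + 1/90)) - 2605) + 2930 = (sqrt(-1395 - 61/180) - 2605) + 2930 = (sqrt(-251161/180) - 2605) + 2930 = (I*sqrt(1255805)/30 - 2605) + 2930 = (-2605 + I*sqrt(1255805)/30) + 2930 = 325 + I*sqrt(1255805)/30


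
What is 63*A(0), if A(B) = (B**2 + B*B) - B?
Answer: 0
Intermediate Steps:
A(B) = -B + 2*B**2 (A(B) = (B**2 + B**2) - B = 2*B**2 - B = -B + 2*B**2)
63*A(0) = 63*(0*(-1 + 2*0)) = 63*(0*(-1 + 0)) = 63*(0*(-1)) = 63*0 = 0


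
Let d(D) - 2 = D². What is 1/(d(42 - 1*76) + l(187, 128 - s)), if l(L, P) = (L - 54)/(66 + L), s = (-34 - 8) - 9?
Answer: 253/293107 ≈ 0.00086317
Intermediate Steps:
s = -51 (s = -42 - 9 = -51)
l(L, P) = (-54 + L)/(66 + L)
d(D) = 2 + D²
1/(d(42 - 1*76) + l(187, 128 - s)) = 1/((2 + (42 - 1*76)²) + (-54 + 187)/(66 + 187)) = 1/((2 + (42 - 76)²) + 133/253) = 1/((2 + (-34)²) + (1/253)*133) = 1/((2 + 1156) + 133/253) = 1/(1158 + 133/253) = 1/(293107/253) = 253/293107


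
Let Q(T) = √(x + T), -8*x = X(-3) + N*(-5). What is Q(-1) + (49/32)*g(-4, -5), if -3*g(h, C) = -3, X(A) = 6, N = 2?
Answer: 49/32 + I*√2/2 ≈ 1.5313 + 0.70711*I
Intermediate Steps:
g(h, C) = 1 (g(h, C) = -⅓*(-3) = 1)
x = ½ (x = -(6 + 2*(-5))/8 = -(6 - 10)/8 = -⅛*(-4) = ½ ≈ 0.50000)
Q(T) = √(½ + T)
Q(-1) + (49/32)*g(-4, -5) = √(2 + 4*(-1))/2 + (49/32)*1 = √(2 - 4)/2 + (49*(1/32))*1 = √(-2)/2 + (49/32)*1 = (I*√2)/2 + 49/32 = I*√2/2 + 49/32 = 49/32 + I*√2/2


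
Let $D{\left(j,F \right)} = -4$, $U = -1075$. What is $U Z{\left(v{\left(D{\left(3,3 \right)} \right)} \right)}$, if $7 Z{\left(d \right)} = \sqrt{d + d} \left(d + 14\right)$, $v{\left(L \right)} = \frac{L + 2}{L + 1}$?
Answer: $- \frac{94600 \sqrt{3}}{63} \approx -2600.8$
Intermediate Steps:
$v{\left(L \right)} = \frac{2 + L}{1 + L}$
$Z{\left(d \right)} = \frac{\sqrt{2} \sqrt{d} \left(14 + d\right)}{7}$ ($Z{\left(d \right)} = \frac{\sqrt{d + d} \left(d + 14\right)}{7} = \frac{\sqrt{2 d} \left(14 + d\right)}{7} = \frac{\sqrt{2} \sqrt{d} \left(14 + d\right)}{7}$)
$U Z{\left(v{\left(D{\left(3,3 \right)} \right)} \right)} = - 1075 \frac{\sqrt{2} \sqrt{\frac{2 - 4}{1 - 4}} \left(14 + \frac{2 - 4}{1 - 4}\right)}{7} = - 1075 \frac{\sqrt{2} \sqrt{\frac{1}{-3} \left(-2\right)} \left(14 + \frac{1}{-3} \left(-2\right)\right)}{7} = - 1075 \frac{\sqrt{2} \sqrt{\left(- \frac{1}{3}\right) \left(-2\right)} \left(14 - - \frac{2}{3}\right)}{7} = - 1075 \frac{\sqrt{2} \sqrt{\frac{2}{3}} \left(14 + \frac{2}{3}\right)}{7} = - 1075 \cdot \frac{1}{7} \sqrt{2} \frac{\sqrt{6}}{3} \cdot \frac{44}{3} = - 1075 \frac{88 \sqrt{3}}{63} = - \frac{94600 \sqrt{3}}{63}$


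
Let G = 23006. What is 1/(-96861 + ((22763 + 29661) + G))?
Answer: -1/21431 ≈ -4.6661e-5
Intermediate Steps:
1/(-96861 + ((22763 + 29661) + G)) = 1/(-96861 + ((22763 + 29661) + 23006)) = 1/(-96861 + (52424 + 23006)) = 1/(-96861 + 75430) = 1/(-21431) = -1/21431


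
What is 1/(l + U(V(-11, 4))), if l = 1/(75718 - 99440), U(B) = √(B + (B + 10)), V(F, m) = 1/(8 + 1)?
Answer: 213498/51771462119 + 3376399704*√23/51771462119 ≈ 0.31278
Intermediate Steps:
V(F, m) = ⅑ (V(F, m) = 1/9 = ⅑)
U(B) = √(10 + 2*B) (U(B) = √(B + (10 + B)) = √(10 + 2*B))
l = -1/23722 (l = 1/(-23722) = -1/23722 ≈ -4.2155e-5)
1/(l + U(V(-11, 4))) = 1/(-1/23722 + √(10 + 2*(⅑))) = 1/(-1/23722 + √(10 + 2/9)) = 1/(-1/23722 + √(92/9)) = 1/(-1/23722 + 2*√23/3)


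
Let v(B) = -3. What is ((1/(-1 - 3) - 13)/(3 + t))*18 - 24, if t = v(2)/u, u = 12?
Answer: -1218/11 ≈ -110.73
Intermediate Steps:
t = -¼ (t = -3/12 = -3*1/12 = -¼ ≈ -0.25000)
((1/(-1 - 3) - 13)/(3 + t))*18 - 24 = ((1/(-1 - 3) - 13)/(3 - ¼))*18 - 24 = ((1/(-4) - 13)/(11/4))*18 - 24 = ((-¼*1 - 13)*(4/11))*18 - 24 = ((-¼ - 13)*(4/11))*18 - 24 = -53/4*4/11*18 - 24 = -53/11*18 - 24 = -954/11 - 24 = -1218/11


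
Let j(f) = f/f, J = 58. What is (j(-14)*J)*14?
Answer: 812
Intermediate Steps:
j(f) = 1
(j(-14)*J)*14 = (1*58)*14 = 58*14 = 812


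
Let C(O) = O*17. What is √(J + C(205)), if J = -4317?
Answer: 8*I*√13 ≈ 28.844*I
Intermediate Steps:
C(O) = 17*O
√(J + C(205)) = √(-4317 + 17*205) = √(-4317 + 3485) = √(-832) = 8*I*√13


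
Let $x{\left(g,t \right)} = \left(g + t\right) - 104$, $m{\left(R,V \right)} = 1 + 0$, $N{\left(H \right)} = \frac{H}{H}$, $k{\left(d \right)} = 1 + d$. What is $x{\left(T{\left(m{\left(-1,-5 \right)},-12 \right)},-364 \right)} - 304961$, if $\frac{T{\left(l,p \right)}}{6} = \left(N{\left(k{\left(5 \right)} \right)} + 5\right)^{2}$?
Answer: $-305213$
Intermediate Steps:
$N{\left(H \right)} = 1$
$m{\left(R,V \right)} = 1$
$T{\left(l,p \right)} = 216$ ($T{\left(l,p \right)} = 6 \left(1 + 5\right)^{2} = 6 \cdot 6^{2} = 6 \cdot 36 = 216$)
$x{\left(g,t \right)} = -104 + g + t$
$x{\left(T{\left(m{\left(-1,-5 \right)},-12 \right)},-364 \right)} - 304961 = \left(-104 + 216 - 364\right) - 304961 = -252 - 304961 = -305213$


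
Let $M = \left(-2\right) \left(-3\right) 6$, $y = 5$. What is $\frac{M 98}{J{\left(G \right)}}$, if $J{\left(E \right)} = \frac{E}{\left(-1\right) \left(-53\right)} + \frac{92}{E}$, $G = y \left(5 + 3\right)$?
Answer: $\frac{1869840}{1619} \approx 1154.9$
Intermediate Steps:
$M = 36$ ($M = 6 \cdot 6 = 36$)
$G = 40$ ($G = 5 \left(5 + 3\right) = 5 \cdot 8 = 40$)
$J{\left(E \right)} = \frac{92}{E} + \frac{E}{53}$ ($J{\left(E \right)} = \frac{E}{53} + \frac{92}{E} = \frac{92}{E} + \frac{E}{53}$)
$\frac{M 98}{J{\left(G \right)}} = \frac{36 \cdot 98}{\frac{92}{40} + \frac{1}{53} \cdot 40} = \frac{3528}{92 \cdot \frac{1}{40} + \frac{40}{53}} = \frac{3528}{\frac{23}{10} + \frac{40}{53}} = \frac{3528}{\frac{1619}{530}} = 3528 \cdot \frac{530}{1619} = \frac{1869840}{1619}$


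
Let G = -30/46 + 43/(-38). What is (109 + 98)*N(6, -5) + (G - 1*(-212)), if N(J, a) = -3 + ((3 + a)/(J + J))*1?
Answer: -194589/437 ≈ -445.28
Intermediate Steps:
G = -1559/874 (G = -30*1/46 + 43*(-1/38) = -15/23 - 43/38 = -1559/874 ≈ -1.7838)
N(J, a) = -3 + (3 + a)/(2*J) (N(J, a) = -3 + ((3 + a)/((2*J)))*1 = -3 + ((3 + a)*(1/(2*J)))*1 = -3 + ((3 + a)/(2*J))*1 = -3 + (3 + a)/(2*J))
(109 + 98)*N(6, -5) + (G - 1*(-212)) = (109 + 98)*((1/2)*(3 - 5 - 6*6)/6) + (-1559/874 - 1*(-212)) = 207*((1/2)*(1/6)*(3 - 5 - 36)) + (-1559/874 + 212) = 207*((1/2)*(1/6)*(-38)) + 183729/874 = 207*(-19/6) + 183729/874 = -1311/2 + 183729/874 = -194589/437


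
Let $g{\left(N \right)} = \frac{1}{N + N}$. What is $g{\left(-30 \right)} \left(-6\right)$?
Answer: $\frac{1}{10} \approx 0.1$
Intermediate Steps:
$g{\left(N \right)} = \frac{1}{2 N}$
$g{\left(-30 \right)} \left(-6\right) = \frac{1}{2 \left(-30\right)} \left(-6\right) = \frac{1}{2} \left(- \frac{1}{30}\right) \left(-6\right) = \left(- \frac{1}{60}\right) \left(-6\right) = \frac{1}{10}$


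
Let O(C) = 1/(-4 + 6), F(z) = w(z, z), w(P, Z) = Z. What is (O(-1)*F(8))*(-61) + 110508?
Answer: 110264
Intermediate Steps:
F(z) = z
O(C) = 1/2
(O(-1)*F(8))*(-61) + 110508 = ((1/2)*8)*(-61) + 110508 = 4*(-61) + 110508 = -244 + 110508 = 110264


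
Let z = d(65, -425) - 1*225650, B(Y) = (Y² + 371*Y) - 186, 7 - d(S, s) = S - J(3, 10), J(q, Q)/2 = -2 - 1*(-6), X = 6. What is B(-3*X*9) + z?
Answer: -259744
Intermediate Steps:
J(q, Q) = 8 (J(q, Q) = 2*(-2 - 1*(-6)) = 2*(-2 + 6) = 2*4 = 8)
d(S, s) = 15 - S (d(S, s) = 7 - (S - 1*8) = 7 - (S - 8) = 7 - (-8 + S) = 7 + (8 - S) = 15 - S)
B(Y) = -186 + Y² + 371*Y
z = -225700 (z = (15 - 1*65) - 1*225650 = (15 - 65) - 225650 = -50 - 225650 = -225700)
B(-3*X*9) + z = (-186 + (-3*6*9)² + 371*(-3*6*9)) - 225700 = (-186 + (-18*9)² + 371*(-18*9)) - 225700 = (-186 + (-162)² + 371*(-162)) - 225700 = (-186 + 26244 - 60102) - 225700 = -34044 - 225700 = -259744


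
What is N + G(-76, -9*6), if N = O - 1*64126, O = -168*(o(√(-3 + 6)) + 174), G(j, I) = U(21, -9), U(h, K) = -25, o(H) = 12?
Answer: -95399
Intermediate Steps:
G(j, I) = -25
O = -31248 (O = -168*(12 + 174) = -168*186 = -31248)
N = -95374 (N = -31248 - 1*64126 = -31248 - 64126 = -95374)
N + G(-76, -9*6) = -95374 - 25 = -95399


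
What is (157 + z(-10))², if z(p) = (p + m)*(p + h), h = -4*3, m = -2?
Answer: 177241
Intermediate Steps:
h = -12
z(p) = (-12 + p)*(-2 + p) (z(p) = (p - 2)*(p - 12) = (-2 + p)*(-12 + p) = (-12 + p)*(-2 + p))
(157 + z(-10))² = (157 + (24 + (-10)² - 14*(-10)))² = (157 + (24 + 100 + 140))² = (157 + 264)² = 421² = 177241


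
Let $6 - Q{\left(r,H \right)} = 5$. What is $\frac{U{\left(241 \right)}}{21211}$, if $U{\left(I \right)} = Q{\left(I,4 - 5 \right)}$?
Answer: $\frac{1}{21211} \approx 4.7145 \cdot 10^{-5}$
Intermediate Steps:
$Q{\left(r,H \right)} = 1$ ($Q{\left(r,H \right)} = 6 - 5 = 1$)
$U{\left(I \right)} = 1$
$\frac{U{\left(241 \right)}}{21211} = 1 \cdot \frac{1}{21211} = \frac{1}{21211}$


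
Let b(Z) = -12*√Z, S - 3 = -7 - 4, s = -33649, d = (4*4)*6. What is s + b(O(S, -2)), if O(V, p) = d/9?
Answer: -33649 - 16*√6 ≈ -33688.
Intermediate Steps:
d = 96 (d = 16*6 = 96)
S = -8 (S = 3 + (-7 - 4) = 3 - 11 = -8)
O(V, p) = 32/3 (O(V, p) = 96/9 = 96*(⅑) = 32/3)
s + b(O(S, -2)) = -33649 - 16*√6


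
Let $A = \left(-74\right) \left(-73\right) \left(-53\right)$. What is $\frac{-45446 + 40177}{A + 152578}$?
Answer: $\frac{5269}{133728} \approx 0.039401$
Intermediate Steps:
$A = -286306$ ($A = 5402 \left(-53\right) = -286306$)
$\frac{-45446 + 40177}{A + 152578} = \frac{-45446 + 40177}{-286306 + 152578} = - \frac{5269}{-133728} = \left(-5269\right) \left(- \frac{1}{133728}\right) = \frac{5269}{133728}$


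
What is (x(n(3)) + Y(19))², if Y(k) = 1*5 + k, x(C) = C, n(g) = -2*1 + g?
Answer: 625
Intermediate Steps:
n(g) = -2 + g
Y(k) = 5 + k
(x(n(3)) + Y(19))² = ((-2 + 3) + (5 + 19))² = (1 + 24)² = 25² = 625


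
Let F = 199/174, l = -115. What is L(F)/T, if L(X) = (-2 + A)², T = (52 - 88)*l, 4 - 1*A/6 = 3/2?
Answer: 169/4140 ≈ 0.040821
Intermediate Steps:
A = 15 (A = 24 - 18/2 = 24 - 6*3/2 = 24 - 9 = 15)
F = 199/174 (F = 199*(1/174) = 199/174 ≈ 1.1437)
T = 4140 (T = (52 - 88)*(-115) = -36*(-115) = 4140)
L(X) = 169 (L(X) = (-2 + 15)² = 13² = 169)
L(F)/T = 169/4140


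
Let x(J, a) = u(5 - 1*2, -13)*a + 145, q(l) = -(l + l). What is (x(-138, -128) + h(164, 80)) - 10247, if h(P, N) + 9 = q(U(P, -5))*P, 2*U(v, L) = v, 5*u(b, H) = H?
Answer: -183371/5 ≈ -36674.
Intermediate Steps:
u(b, H) = H/5
U(v, L) = v/2
q(l) = -2*l
h(P, N) = -9 - P**2 (h(P, N) = -9 + (-P)*P = -9 - P**2)
x(J, a) = 145 - 13*a/5 (x(J, a) = ((1/5)*(-13))*a + 145 = -13*a/5 + 145 = 145 - 13*a/5)
(x(-138, -128) + h(164, 80)) - 10247 = ((145 - 13/5*(-128)) + (-9 - 1*164**2)) - 10247 = ((145 + 1664/5) + (-9 - 1*26896)) - 10247 = (2389/5 + (-9 - 26896)) - 10247 = (2389/5 - 26905) - 10247 = -132136/5 - 10247 = -183371/5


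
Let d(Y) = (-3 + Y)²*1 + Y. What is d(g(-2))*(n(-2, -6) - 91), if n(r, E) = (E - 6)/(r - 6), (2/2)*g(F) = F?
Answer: -4117/2 ≈ -2058.5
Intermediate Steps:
g(F) = F
n(r, E) = (-6 + E)/(-6 + r)
d(Y) = Y + (-3 + Y)² (d(Y) = (-3 + Y)² + Y = Y + (-3 + Y)²)
d(g(-2))*(n(-2, -6) - 91) = (-2 + (-3 - 2)²)*((-6 - 6)/(-6 - 2) - 91) = (-2 + (-5)²)*(-12/(-8) - 91) = (-2 + 25)*(-⅛*(-12) - 91) = 23*(3/2 - 91) = 23*(-179/2) = -4117/2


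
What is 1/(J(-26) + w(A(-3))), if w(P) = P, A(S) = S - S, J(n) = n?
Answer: -1/26 ≈ -0.038462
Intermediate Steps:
A(S) = 0
1/(J(-26) + w(A(-3))) = 1/(-26 + 0) = 1/(-26) = -1/26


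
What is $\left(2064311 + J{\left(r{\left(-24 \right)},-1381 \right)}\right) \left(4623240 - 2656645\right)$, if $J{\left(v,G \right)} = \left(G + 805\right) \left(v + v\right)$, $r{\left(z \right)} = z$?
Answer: $4114036109605$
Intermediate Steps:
$J{\left(v,G \right)} = 2 v \left(805 + G\right)$ ($J{\left(v,G \right)} = \left(805 + G\right) 2 v = 2 v \left(805 + G\right)$)
$\left(2064311 + J{\left(r{\left(-24 \right)},-1381 \right)}\right) \left(4623240 - 2656645\right) = \left(2064311 + 2 \left(-24\right) \left(805 - 1381\right)\right) \left(4623240 - 2656645\right) = \left(2064311 + 2 \left(-24\right) \left(-576\right)\right) 1966595 = \left(2064311 + 27648\right) 1966595 = 2091959 \cdot 1966595 = 4114036109605$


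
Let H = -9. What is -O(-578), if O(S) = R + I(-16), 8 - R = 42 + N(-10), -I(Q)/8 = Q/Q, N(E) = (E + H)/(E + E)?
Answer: 859/20 ≈ 42.950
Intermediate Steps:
N(E) = (-9 + E)/(2*E) (N(E) = (E - 9)/(E + E) = (-9 + E)/((2*E)) = (-9 + E)*(1/(2*E)) = (-9 + E)/(2*E))
I(Q) = -8 (I(Q) = -8*Q/Q = -8*1 = -8)
R = -699/20 (R = 8 - (42 + (½)*(-9 - 10)/(-10)) = 8 - (42 + (½)*(-⅒)*(-19)) = 8 - (42 + 19/20) = 8 - 1*859/20 = 8 - 859/20 = -699/20 ≈ -34.950)
O(S) = -859/20 (O(S) = -699/20 - 8 = -859/20)
-O(-578) = -1*(-859/20) = 859/20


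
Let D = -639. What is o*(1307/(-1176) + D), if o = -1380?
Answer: 86568665/98 ≈ 8.8335e+5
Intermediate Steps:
o*(1307/(-1176) + D) = -1380*(1307/(-1176) - 639) = -1380*(1307*(-1/1176) - 639) = -1380*(-1307/1176 - 639) = -1380*(-752771/1176) = 86568665/98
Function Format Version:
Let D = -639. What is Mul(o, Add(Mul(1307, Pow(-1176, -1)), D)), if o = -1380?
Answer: Rational(86568665, 98) ≈ 8.8335e+5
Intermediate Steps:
Mul(o, Add(Mul(1307, Pow(-1176, -1)), D)) = Mul(-1380, Add(Mul(1307, Pow(-1176, -1)), -639)) = Mul(-1380, Add(Mul(1307, Rational(-1, 1176)), -639)) = Mul(-1380, Add(Rational(-1307, 1176), -639)) = Mul(-1380, Rational(-752771, 1176)) = Rational(86568665, 98)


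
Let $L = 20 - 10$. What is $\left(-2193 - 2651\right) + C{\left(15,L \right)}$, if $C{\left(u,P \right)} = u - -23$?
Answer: $-4806$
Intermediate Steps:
$L = 10$ ($L = 20 - 10 = 10$)
$C{\left(u,P \right)} = 23 + u$ ($C{\left(u,P \right)} = u + 23 = 23 + u$)
$\left(-2193 - 2651\right) + C{\left(15,L \right)} = \left(-2193 - 2651\right) + \left(23 + 15\right) = -4844 + 38 = -4806$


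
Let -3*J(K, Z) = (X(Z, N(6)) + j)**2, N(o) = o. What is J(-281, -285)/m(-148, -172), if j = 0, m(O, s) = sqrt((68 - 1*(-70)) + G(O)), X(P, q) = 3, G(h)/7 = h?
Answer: 3*I*sqrt(898)/898 ≈ 0.10011*I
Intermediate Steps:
G(h) = 7*h
m(O, s) = sqrt(138 + 7*O) (m(O, s) = sqrt((68 - 1*(-70)) + 7*O) = sqrt((68 + 70) + 7*O) = sqrt(138 + 7*O))
J(K, Z) = -3 (J(K, Z) = -(3 + 0)**2/3 = -1/3*3**2 = -1/3*9 = -3)
J(-281, -285)/m(-148, -172) = -3/sqrt(138 + 7*(-148)) = -3/sqrt(138 - 1036) = -3*(-I*sqrt(898)/898) = -(-3)*I*sqrt(898)/898 = 3*I*sqrt(898)/898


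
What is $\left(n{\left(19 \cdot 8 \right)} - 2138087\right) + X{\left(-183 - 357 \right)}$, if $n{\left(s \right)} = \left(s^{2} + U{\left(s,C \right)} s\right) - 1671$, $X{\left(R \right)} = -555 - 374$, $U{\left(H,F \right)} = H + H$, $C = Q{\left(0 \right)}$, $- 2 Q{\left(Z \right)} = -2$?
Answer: $-2071375$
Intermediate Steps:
$Q{\left(Z \right)} = 1$ ($Q{\left(Z \right)} = \left(- \frac{1}{2}\right) \left(-2\right) = 1$)
$C = 1$
$U{\left(H,F \right)} = 2 H$
$X{\left(R \right)} = -929$ ($X{\left(R \right)} = -555 - 374 = -929$)
$n{\left(s \right)} = -1671 + 3 s^{2}$ ($n{\left(s \right)} = \left(s^{2} + 2 s s\right) - 1671 = \left(s^{2} + 2 s^{2}\right) - 1671 = 3 s^{2} - 1671 = -1671 + 3 s^{2}$)
$\left(n{\left(19 \cdot 8 \right)} - 2138087\right) + X{\left(-183 - 357 \right)} = \left(\left(-1671 + 3 \left(19 \cdot 8\right)^{2}\right) - 2138087\right) - 929 = \left(\left(-1671 + 3 \cdot 152^{2}\right) - 2138087\right) - 929 = \left(\left(-1671 + 3 \cdot 23104\right) - 2138087\right) - 929 = \left(\left(-1671 + 69312\right) - 2138087\right) - 929 = \left(67641 - 2138087\right) - 929 = -2070446 - 929 = -2071375$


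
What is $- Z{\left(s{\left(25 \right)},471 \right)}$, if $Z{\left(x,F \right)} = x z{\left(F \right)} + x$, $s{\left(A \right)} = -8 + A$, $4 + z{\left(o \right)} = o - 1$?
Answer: $-7939$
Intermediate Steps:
$z{\left(o \right)} = -5 + o$ ($z{\left(o \right)} = -4 + \left(o - 1\right) = -4 + \left(-1 + o\right) = -5 + o$)
$Z{\left(x,F \right)} = x + x \left(-5 + F\right)$ ($Z{\left(x,F \right)} = x \left(-5 + F\right) + x = x + x \left(-5 + F\right)$)
$- Z{\left(s{\left(25 \right)},471 \right)} = - \left(-8 + 25\right) \left(-4 + 471\right) = - 17 \cdot 467 = \left(-1\right) 7939 = -7939$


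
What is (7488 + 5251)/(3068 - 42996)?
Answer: -12739/39928 ≈ -0.31905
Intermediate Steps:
(7488 + 5251)/(3068 - 42996) = 12739/(-39928) = 12739*(-1/39928) = -12739/39928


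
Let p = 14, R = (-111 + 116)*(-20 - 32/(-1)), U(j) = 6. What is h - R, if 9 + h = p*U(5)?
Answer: 15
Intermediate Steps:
R = 60 (R = 5*(-20 - 32*(-1)) = 5*(-20 + 32) = 5*12 = 60)
h = 75 (h = -9 + 14*6 = -9 + 84 = 75)
h - R = 75 - 1*60 = 75 - 60 = 15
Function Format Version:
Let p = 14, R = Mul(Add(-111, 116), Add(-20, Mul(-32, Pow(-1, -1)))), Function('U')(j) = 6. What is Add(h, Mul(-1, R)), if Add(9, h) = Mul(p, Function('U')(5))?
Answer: 15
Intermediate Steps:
R = 60 (R = Mul(5, Add(-20, Mul(-32, -1))) = Mul(5, Add(-20, 32)) = Mul(5, 12) = 60)
h = 75 (h = Add(-9, Mul(14, 6)) = Add(-9, 84) = 75)
Add(h, Mul(-1, R)) = Add(75, Mul(-1, 60)) = Add(75, -60) = 15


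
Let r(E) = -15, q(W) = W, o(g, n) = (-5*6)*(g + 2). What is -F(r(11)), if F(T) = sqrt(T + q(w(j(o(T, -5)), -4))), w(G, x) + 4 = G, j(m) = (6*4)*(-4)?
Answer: -I*sqrt(115) ≈ -10.724*I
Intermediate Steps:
o(g, n) = -60 - 30*g (o(g, n) = -30*(2 + g) = -60 - 30*g)
j(m) = -96 (j(m) = 24*(-4) = -96)
w(G, x) = -4 + G
F(T) = sqrt(-100 + T) (F(T) = sqrt(T + (-4 - 96)) = sqrt(T - 100) = sqrt(-100 + T))
-F(r(11)) = -sqrt(-100 - 15) = -sqrt(-115) = -I*sqrt(115)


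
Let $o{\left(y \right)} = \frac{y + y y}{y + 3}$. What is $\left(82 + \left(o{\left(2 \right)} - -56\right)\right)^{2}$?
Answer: $\frac{484416}{25} \approx 19377.0$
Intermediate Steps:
$o{\left(y \right)} = \frac{y + y^{2}}{3 + y}$
$\left(82 + \left(o{\left(2 \right)} - -56\right)\right)^{2} = \left(82 + \left(\frac{2 \left(1 + 2\right)}{3 + 2} - -56\right)\right)^{2} = \left(82 + \left(2 \cdot \frac{1}{5} \cdot 3 + 56\right)\right)^{2} = \left(82 + \left(\frac{6}{5} + 56\right)\right)^{2} = \left(82 + \frac{286}{5}\right)^{2} = \left(\frac{696}{5}\right)^{2} = \frac{484416}{25}$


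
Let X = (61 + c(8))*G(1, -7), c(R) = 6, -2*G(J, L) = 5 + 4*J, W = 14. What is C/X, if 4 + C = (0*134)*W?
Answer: 8/603 ≈ 0.013267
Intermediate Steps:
G(J, L) = -5/2 - 2*J (G(J, L) = -(5 + 4*J)/2 = -5/2 - 2*J)
X = -603/2 (X = (61 + 6)*(-5/2 - 2*1) = 67*(-5/2 - 2) = 67*(-9/2) = -603/2 ≈ -301.50)
C = -4 (C = -4 + (0*134)*14 = -4 + 0*14 = -4 + 0 = -4)
C/X = -4/(-603/2) = -4*(-2/603) = 8/603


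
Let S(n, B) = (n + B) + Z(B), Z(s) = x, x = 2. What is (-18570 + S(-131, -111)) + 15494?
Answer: -3316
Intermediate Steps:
Z(s) = 2
S(n, B) = 2 + B + n (S(n, B) = (n + B) + 2 = (B + n) + 2 = 2 + B + n)
(-18570 + S(-131, -111)) + 15494 = (-18570 + (2 - 111 - 131)) + 15494 = (-18570 - 240) + 15494 = -18810 + 15494 = -3316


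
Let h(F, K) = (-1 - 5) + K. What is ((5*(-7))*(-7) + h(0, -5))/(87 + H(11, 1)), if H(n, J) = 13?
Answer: 117/50 ≈ 2.3400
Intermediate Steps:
h(F, K) = -6 + K
((5*(-7))*(-7) + h(0, -5))/(87 + H(11, 1)) = ((5*(-7))*(-7) + (-6 - 5))/(87 + 13) = (-35*(-7) - 11)/100 = (245 - 11)*(1/100) = 234*(1/100) = 117/50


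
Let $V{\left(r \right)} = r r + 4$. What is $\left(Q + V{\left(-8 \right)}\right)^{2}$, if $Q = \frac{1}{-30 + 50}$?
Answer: $\frac{1852321}{400} \approx 4630.8$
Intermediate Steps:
$Q = \frac{1}{20} \approx 0.05$
$V{\left(r \right)} = 4 + r^{2}$ ($V{\left(r \right)} = r^{2} + 4 = 4 + r^{2}$)
$\left(Q + V{\left(-8 \right)}\right)^{2} = \left(\frac{1}{20} + \left(4 + \left(-8\right)^{2}\right)\right)^{2} = \left(\frac{1}{20} + \left(4 + 64\right)\right)^{2} = \left(\frac{1}{20} + 68\right)^{2} = \left(\frac{1361}{20}\right)^{2} = \frac{1852321}{400}$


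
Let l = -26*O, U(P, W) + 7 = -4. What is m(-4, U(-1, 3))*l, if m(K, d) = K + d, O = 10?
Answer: 3900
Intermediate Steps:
U(P, W) = -11 (U(P, W) = -7 - 4 = -11)
l = -260 (l = -26*10 = -260)
m(-4, U(-1, 3))*l = (-4 - 11)*(-260) = -15*(-260) = 3900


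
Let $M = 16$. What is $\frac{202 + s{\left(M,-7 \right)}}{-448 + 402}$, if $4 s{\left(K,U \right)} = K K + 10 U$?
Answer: $- \frac{497}{92} \approx -5.4022$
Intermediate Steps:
$s{\left(K,U \right)} = \frac{K^{2}}{4} + \frac{5 U}{2}$ ($s{\left(K,U \right)} = \frac{K K + 10 U}{4} = \frac{K^{2} + 10 U}{4} = \frac{K^{2}}{4} + \frac{5 U}{2}$)
$\frac{202 + s{\left(M,-7 \right)}}{-448 + 402} = \frac{202 + \left(\frac{16^{2}}{4} + \frac{5}{2} \left(-7\right)\right)}{-448 + 402} = \frac{202 + \left(\frac{1}{4} \cdot 256 - \frac{35}{2}\right)}{-46} = \left(202 + \left(64 - \frac{35}{2}\right)\right) \left(- \frac{1}{46}\right) = \left(202 + \frac{93}{2}\right) \left(- \frac{1}{46}\right) = \frac{497}{2} \left(- \frac{1}{46}\right) = - \frac{497}{92}$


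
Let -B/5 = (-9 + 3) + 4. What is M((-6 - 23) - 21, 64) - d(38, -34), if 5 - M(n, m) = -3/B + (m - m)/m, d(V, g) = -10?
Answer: 153/10 ≈ 15.300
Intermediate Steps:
B = 10 (B = -5*((-9 + 3) + 4) = -5*(-6 + 4) = -5*(-2) = 10)
M(n, m) = 53/10 (M(n, m) = 5 - (-3/10 + (m - m)/m) = 5 - (-3*⅒ + 0/m) = 5 - (-3/10 + 0) = 5 - 1*(-3/10) = 5 + 3/10 = 53/10)
M((-6 - 23) - 21, 64) - d(38, -34) = 53/10 - 1*(-10) = 53/10 + 10 = 153/10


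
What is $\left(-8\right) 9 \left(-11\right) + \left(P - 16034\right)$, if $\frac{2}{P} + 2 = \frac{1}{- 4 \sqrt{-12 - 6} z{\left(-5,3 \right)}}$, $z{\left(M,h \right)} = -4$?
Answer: $\frac{2 \left(7621 i + 731664 \sqrt{2}\right)}{- i - 96 \sqrt{2}} \approx -15243.0 + 0.0073653 i$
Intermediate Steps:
$P = \frac{2}{-2 - \frac{i \sqrt{2}}{96}}$ ($P = \frac{2}{-2 + \frac{1}{- 4 \sqrt{-12 - 6} \left(-4\right)}} = \frac{2}{-2 + \frac{1}{- 4 \sqrt{-18} \left(-4\right)}} = \frac{2}{-2 + \frac{1}{- 4 \cdot 3 i \sqrt{2} \left(-4\right)}} = \frac{2}{-2 + \frac{1}{- 12 i \sqrt{2} \left(-4\right)}} = \frac{2}{-2 + \frac{1}{48 i \sqrt{2}}} = \frac{2}{-2 - \frac{i \sqrt{2}}{96}} \approx -0.99995 + 0.0073653 i$)
$\left(-8\right) 9 \left(-11\right) + \left(P - 16034\right) = \left(-8\right) 9 \left(-11\right) + \left(\frac{96 \sqrt{2}}{- i - 96 \sqrt{2}} - 16034\right) = \left(-72\right) \left(-11\right) + \left(\frac{96 \sqrt{2}}{- i - 96 \sqrt{2}} - 16034\right) = 792 - \left(16034 - \frac{96 \sqrt{2}}{- i - 96 \sqrt{2}}\right) = -15242 + \frac{96 \sqrt{2}}{- i - 96 \sqrt{2}}$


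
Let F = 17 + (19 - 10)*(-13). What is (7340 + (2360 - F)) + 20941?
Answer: 30741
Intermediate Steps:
F = -100 (F = 17 + 9*(-13) = 17 - 117 = -100)
(7340 + (2360 - F)) + 20941 = (7340 + (2360 - 1*(-100))) + 20941 = (7340 + (2360 + 100)) + 20941 = (7340 + 2460) + 20941 = 9800 + 20941 = 30741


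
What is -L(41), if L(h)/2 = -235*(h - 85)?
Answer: -20680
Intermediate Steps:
L(h) = 39950 - 470*h (L(h) = 2*(-235*(h - 85)) = 2*(-235*(-85 + h)) = 2*(19975 - 235*h) = 39950 - 470*h)
-L(41) = -(39950 - 470*41) = -(39950 - 19270) = -1*20680 = -20680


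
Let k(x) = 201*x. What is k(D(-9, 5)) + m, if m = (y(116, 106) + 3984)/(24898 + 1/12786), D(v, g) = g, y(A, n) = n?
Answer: 319989852885/318345829 ≈ 1005.2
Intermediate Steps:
m = 52294740/318345829 (m = (106 + 3984)/(24898 + 1/12786) = 4090/(24898 + 1/12786) = 4090/(318345829/12786) = 4090*(12786/318345829) = 52294740/318345829 ≈ 0.16427)
k(D(-9, 5)) + m = 201*5 + 52294740/318345829 = 1005 + 52294740/318345829 = 319989852885/318345829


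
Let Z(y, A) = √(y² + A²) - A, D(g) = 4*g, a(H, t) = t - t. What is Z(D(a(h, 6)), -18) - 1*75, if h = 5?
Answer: -39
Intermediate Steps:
a(H, t) = 0
Z(y, A) = √(A² + y²) - A
Z(D(a(h, 6)), -18) - 1*75 = (√((-18)² + (4*0)²) - 1*(-18)) - 1*75 = (√(324 + 0²) + 18) - 75 = (√(324 + 0) + 18) - 75 = (√324 + 18) - 75 = (18 + 18) - 75 = 36 - 75 = -39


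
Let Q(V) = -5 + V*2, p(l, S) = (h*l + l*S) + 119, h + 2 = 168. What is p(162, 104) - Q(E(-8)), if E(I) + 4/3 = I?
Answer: 131648/3 ≈ 43883.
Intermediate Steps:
E(I) = -4/3 + I
h = 166 (h = -2 + 168 = 166)
p(l, S) = 119 + 166*l + S*l (p(l, S) = (166*l + l*S) + 119 = (166*l + S*l) + 119 = 119 + 166*l + S*l)
Q(V) = -5 + 2*V
p(162, 104) - Q(E(-8)) = (119 + 166*162 + 104*162) - (-5 + 2*(-4/3 - 8)) = (119 + 26892 + 16848) - (-5 + 2*(-28/3)) = 43859 - (-5 - 56/3) = 43859 - 1*(-71/3) = 43859 + 71/3 = 131648/3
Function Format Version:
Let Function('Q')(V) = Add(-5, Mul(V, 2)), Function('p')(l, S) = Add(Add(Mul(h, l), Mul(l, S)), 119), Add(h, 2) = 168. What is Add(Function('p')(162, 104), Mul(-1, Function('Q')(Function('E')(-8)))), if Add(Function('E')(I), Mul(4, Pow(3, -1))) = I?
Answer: Rational(131648, 3) ≈ 43883.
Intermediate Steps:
Function('E')(I) = Add(Rational(-4, 3), I)
h = 166 (h = Add(-2, 168) = 166)
Function('p')(l, S) = Add(119, Mul(166, l), Mul(S, l)) (Function('p')(l, S) = Add(Add(Mul(166, l), Mul(l, S)), 119) = Add(Add(Mul(166, l), Mul(S, l)), 119) = Add(119, Mul(166, l), Mul(S, l)))
Function('Q')(V) = Add(-5, Mul(2, V))
Add(Function('p')(162, 104), Mul(-1, Function('Q')(Function('E')(-8)))) = Add(Add(119, Mul(166, 162), Mul(104, 162)), Mul(-1, Add(-5, Mul(2, Add(Rational(-4, 3), -8))))) = Add(Add(119, 26892, 16848), Mul(-1, Add(-5, Mul(2, Rational(-28, 3))))) = Add(43859, Mul(-1, Add(-5, Rational(-56, 3)))) = Add(43859, Mul(-1, Rational(-71, 3))) = Add(43859, Rational(71, 3)) = Rational(131648, 3)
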